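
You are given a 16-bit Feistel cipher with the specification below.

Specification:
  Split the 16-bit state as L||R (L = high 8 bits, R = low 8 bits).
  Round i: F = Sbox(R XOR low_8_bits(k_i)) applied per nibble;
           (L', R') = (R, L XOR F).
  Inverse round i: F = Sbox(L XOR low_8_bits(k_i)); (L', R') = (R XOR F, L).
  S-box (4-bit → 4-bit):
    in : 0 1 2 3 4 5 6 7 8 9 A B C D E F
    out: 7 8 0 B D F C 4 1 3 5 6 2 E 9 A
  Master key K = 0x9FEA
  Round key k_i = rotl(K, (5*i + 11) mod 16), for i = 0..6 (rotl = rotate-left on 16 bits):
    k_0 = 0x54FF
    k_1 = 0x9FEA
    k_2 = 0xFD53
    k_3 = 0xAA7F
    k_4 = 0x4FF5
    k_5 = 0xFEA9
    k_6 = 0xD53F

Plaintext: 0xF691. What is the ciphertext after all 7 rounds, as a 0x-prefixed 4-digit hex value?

0x6632

s_0 = plaintext = 0xF691
s_1 = Round(s_0, k_0) = 0x913F
s_2 = Round(s_1, k_1) = 0x3F7E
s_3 = Round(s_2, k_2) = 0x7E31
s_4 = Round(s_3, k_3) = 0x31A7
s_5 = Round(s_4, k_4) = 0xA7C1
s_6 = Round(s_5, k_5) = 0xC166
s_7 = Round(s_6, k_6) = 0x6632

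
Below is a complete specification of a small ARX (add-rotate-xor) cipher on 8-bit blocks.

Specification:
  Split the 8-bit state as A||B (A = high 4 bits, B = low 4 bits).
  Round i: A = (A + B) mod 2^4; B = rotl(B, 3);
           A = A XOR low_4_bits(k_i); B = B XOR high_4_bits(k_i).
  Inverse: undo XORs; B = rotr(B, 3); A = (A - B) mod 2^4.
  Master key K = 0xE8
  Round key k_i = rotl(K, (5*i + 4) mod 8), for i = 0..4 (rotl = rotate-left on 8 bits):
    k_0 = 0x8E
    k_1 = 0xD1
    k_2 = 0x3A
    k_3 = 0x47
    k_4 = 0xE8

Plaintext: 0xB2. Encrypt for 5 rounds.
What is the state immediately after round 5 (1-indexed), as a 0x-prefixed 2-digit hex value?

0x92

s_0 = plaintext = 0xB2
s_1 = Round(s_0, k_0) = 0x39
s_2 = Round(s_1, k_1) = 0xD1
s_3 = Round(s_2, k_2) = 0x4B
s_4 = Round(s_3, k_3) = 0x89
s_5 = Round(s_4, k_4) = 0x92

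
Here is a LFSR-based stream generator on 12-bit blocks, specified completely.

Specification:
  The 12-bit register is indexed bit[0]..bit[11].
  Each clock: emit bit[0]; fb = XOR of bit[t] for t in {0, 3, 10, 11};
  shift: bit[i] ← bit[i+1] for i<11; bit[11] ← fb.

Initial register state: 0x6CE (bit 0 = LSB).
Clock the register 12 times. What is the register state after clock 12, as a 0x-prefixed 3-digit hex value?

reg_0 = 0x6CE
clock 1: out=0, reg = 0x367
clock 2: out=1, reg = 0x9B3
clock 3: out=1, reg = 0x4D9
clock 4: out=1, reg = 0xA6C
clock 5: out=0, reg = 0x536
clock 6: out=0, reg = 0xA9B
clock 7: out=1, reg = 0xD4D
clock 8: out=1, reg = 0x6A6
clock 9: out=0, reg = 0xB53
clock 10: out=1, reg = 0x5A9
clock 11: out=1, reg = 0xAD4
clock 12: out=0, reg = 0xD6A

0xD6A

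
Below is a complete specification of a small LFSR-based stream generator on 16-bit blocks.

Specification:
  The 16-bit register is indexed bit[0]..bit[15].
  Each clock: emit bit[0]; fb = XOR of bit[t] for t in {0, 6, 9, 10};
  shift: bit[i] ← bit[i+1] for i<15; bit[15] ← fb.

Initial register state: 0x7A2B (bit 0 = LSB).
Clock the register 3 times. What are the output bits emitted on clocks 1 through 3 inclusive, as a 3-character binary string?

110

reg_0 = 0x7A2B
clock 1: out=1, reg = 0x3D15
clock 2: out=1, reg = 0x1E8A
clock 3: out=0, reg = 0x0F45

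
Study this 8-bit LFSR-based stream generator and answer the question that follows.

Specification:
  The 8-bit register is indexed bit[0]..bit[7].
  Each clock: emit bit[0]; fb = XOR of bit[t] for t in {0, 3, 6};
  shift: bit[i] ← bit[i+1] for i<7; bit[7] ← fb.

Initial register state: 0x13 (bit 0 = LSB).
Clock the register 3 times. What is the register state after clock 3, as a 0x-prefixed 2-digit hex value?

0xA2

reg_0 = 0x13
clock 1: out=1, reg = 0x89
clock 2: out=1, reg = 0x44
clock 3: out=0, reg = 0xA2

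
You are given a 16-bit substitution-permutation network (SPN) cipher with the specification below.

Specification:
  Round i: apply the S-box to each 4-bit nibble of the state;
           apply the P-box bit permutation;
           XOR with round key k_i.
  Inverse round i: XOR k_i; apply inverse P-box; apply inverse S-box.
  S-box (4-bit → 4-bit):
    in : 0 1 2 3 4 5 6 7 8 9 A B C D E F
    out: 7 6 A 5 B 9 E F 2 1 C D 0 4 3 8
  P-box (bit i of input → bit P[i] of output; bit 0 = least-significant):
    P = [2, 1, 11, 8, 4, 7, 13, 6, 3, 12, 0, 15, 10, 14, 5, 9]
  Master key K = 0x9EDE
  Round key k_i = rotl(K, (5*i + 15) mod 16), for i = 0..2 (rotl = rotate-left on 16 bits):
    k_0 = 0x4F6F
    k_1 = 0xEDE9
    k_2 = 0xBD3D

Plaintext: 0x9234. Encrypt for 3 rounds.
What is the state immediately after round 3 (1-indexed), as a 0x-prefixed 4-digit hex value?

s_0 = plaintext = 0x9234
s_1 = Round(s_0, k_0) = 0xFA79
s_2 = Round(s_1, k_1) = 0x4F3C
s_3 = Round(s_2, k_2) = 0x5B2D

0x5B2D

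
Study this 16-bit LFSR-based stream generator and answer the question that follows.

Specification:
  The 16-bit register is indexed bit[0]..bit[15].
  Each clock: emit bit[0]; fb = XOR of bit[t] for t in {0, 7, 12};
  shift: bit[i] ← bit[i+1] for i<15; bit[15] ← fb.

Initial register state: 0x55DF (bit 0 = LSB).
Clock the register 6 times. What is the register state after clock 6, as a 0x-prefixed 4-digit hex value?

0x8557

reg_0 = 0x55DF
clock 1: out=1, reg = 0xAAEF
clock 2: out=1, reg = 0x5577
clock 3: out=1, reg = 0x2ABB
clock 4: out=1, reg = 0x155D
clock 5: out=1, reg = 0x0AAE
clock 6: out=0, reg = 0x8557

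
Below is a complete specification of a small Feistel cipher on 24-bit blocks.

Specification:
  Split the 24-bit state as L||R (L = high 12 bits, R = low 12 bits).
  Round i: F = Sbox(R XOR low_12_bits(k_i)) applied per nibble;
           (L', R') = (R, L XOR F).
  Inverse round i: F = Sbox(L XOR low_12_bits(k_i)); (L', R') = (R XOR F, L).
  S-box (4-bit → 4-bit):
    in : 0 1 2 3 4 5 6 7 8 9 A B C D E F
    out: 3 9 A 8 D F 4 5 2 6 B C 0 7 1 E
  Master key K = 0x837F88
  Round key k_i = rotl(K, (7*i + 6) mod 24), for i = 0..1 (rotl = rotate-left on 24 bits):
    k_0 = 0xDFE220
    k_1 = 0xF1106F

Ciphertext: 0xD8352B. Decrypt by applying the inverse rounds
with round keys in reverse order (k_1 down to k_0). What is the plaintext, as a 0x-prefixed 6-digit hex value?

0xE1F23B

s_0 = ciphertext = 0xD8352B
s_1 = InvRound(s_0, k_1) = 0x23BD83
s_2 = InvRound(s_1, k_0) = 0xE1F23B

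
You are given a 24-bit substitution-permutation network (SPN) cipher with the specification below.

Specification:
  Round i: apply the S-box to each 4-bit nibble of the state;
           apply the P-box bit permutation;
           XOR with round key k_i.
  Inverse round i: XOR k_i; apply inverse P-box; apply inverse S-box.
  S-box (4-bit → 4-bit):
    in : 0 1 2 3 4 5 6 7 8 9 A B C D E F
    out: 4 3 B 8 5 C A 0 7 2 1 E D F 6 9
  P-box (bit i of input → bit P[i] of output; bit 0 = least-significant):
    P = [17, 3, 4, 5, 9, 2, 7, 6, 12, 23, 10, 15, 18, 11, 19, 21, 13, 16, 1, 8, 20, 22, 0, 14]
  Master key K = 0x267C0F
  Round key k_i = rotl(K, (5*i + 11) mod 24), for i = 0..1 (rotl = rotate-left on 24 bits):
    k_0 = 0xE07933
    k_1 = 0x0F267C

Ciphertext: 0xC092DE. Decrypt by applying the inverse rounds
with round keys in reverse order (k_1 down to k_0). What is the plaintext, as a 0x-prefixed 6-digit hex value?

s_0 = ciphertext = 0xC092DE
s_1 = InvRound(s_0, k_1) = 0x984D0F
s_2 = InvRound(s_1, k_0) = 0x1A549B

0x1A549B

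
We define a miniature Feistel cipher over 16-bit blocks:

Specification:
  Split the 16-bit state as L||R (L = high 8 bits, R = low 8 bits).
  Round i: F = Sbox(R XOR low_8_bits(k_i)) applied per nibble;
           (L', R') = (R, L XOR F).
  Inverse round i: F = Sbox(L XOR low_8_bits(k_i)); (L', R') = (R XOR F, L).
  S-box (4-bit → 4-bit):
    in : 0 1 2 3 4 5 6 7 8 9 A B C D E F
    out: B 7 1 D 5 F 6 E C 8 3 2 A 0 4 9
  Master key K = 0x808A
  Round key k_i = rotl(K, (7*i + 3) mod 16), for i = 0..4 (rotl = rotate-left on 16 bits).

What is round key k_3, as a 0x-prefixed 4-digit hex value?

K = 0x808A
k_0 = rotl(K, (7*0+3) mod 16) = rotl(K, 3) = 0x0454
k_1 = rotl(K, (7*1+3) mod 16) = rotl(K, 10) = 0x2A02
k_2 = rotl(K, (7*2+3) mod 16) = rotl(K, 1) = 0x0115
k_3 = rotl(K, (7*3+3) mod 16) = rotl(K, 8) = 0x8A80

0x8A80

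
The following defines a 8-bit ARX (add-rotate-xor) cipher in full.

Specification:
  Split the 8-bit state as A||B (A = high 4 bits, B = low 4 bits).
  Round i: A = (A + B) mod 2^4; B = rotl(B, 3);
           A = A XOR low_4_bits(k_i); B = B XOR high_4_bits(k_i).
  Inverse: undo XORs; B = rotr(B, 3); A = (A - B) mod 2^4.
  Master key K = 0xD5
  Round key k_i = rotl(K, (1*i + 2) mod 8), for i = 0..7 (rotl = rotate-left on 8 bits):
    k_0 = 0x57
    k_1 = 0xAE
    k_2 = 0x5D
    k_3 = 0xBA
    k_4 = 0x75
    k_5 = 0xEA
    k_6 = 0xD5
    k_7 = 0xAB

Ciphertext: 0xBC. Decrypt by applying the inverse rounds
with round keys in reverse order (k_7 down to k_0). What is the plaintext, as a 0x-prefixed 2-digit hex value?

s_0 = ciphertext = 0xBC
s_1 = InvRound(s_0, k_7) = 0x4C
s_2 = InvRound(s_1, k_6) = 0xF2
s_3 = InvRound(s_2, k_5) = 0xC9
s_4 = InvRound(s_3, k_4) = 0xCD
s_5 = InvRound(s_4, k_3) = 0xAC
s_6 = InvRound(s_5, k_2) = 0x43
s_7 = InvRound(s_6, k_1) = 0x73
s_8 = InvRound(s_7, k_0) = 0x4C

0x4C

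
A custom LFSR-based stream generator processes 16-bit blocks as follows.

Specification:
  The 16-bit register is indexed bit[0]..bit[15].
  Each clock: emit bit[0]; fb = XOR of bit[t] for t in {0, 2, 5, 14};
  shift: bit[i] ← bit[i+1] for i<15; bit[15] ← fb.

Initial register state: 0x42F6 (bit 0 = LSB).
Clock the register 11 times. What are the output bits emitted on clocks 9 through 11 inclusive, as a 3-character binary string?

010

reg_0 = 0x42F6
clock 1: out=0, reg = 0xA17B
clock 2: out=1, reg = 0x50BD
clock 3: out=1, reg = 0x285E
clock 4: out=0, reg = 0x942F
clock 5: out=1, reg = 0xCA17
clock 6: out=1, reg = 0xE50B
clock 7: out=1, reg = 0x7285
clock 8: out=1, reg = 0xB942
clock 9: out=0, reg = 0x5CA1
clock 10: out=1, reg = 0xAE50
clock 11: out=0, reg = 0x5728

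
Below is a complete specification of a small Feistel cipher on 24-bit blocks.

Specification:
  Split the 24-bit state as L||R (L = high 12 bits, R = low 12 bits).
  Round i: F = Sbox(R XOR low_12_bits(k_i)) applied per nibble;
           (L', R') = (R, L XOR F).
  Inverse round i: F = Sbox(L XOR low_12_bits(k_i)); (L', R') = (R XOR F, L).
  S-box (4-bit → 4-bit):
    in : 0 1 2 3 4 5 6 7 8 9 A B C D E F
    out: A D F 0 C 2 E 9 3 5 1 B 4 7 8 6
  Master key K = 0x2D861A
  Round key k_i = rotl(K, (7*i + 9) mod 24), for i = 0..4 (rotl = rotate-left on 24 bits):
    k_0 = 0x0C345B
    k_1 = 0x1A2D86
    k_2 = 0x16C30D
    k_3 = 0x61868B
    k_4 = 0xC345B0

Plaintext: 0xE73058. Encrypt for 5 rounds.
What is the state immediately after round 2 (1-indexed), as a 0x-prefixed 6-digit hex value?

s_0 = plaintext = 0xE73058
s_1 = Round(s_0, k_0) = 0x0582D3
s_2 = Round(s_1, k_1) = 0x2D367A
s_3 = Round(s_2, k_2) = 0x67A04A
s_4 = Round(s_3, k_3) = 0x04A837
s_5 = Round(s_4, k_4) = 0x837773

0x2D367A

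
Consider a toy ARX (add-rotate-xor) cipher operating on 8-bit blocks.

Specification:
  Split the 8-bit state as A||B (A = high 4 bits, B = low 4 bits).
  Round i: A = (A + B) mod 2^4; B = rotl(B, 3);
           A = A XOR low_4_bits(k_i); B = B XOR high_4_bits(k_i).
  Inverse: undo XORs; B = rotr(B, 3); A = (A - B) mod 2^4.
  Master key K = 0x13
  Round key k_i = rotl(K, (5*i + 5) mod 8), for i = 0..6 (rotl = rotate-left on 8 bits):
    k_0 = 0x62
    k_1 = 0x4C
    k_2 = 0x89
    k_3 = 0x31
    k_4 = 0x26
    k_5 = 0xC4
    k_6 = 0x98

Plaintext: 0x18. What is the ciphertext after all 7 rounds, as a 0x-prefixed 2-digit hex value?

0x03

s_0 = plaintext = 0x18
s_1 = Round(s_0, k_0) = 0xB2
s_2 = Round(s_1, k_1) = 0x15
s_3 = Round(s_2, k_2) = 0xF2
s_4 = Round(s_3, k_3) = 0x02
s_5 = Round(s_4, k_4) = 0x43
s_6 = Round(s_5, k_5) = 0x35
s_7 = Round(s_6, k_6) = 0x03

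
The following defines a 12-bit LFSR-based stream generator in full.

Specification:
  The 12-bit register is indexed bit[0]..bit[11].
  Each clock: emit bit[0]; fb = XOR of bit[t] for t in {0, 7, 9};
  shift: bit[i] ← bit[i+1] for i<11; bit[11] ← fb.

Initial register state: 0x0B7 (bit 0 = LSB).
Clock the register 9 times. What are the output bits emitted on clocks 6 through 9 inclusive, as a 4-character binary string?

1010

reg_0 = 0x0B7
clock 1: out=1, reg = 0x05B
clock 2: out=1, reg = 0x82D
clock 3: out=1, reg = 0xC16
clock 4: out=0, reg = 0x60B
clock 5: out=1, reg = 0x305
clock 6: out=1, reg = 0x182
clock 7: out=0, reg = 0x8C1
clock 8: out=1, reg = 0x460
clock 9: out=0, reg = 0x230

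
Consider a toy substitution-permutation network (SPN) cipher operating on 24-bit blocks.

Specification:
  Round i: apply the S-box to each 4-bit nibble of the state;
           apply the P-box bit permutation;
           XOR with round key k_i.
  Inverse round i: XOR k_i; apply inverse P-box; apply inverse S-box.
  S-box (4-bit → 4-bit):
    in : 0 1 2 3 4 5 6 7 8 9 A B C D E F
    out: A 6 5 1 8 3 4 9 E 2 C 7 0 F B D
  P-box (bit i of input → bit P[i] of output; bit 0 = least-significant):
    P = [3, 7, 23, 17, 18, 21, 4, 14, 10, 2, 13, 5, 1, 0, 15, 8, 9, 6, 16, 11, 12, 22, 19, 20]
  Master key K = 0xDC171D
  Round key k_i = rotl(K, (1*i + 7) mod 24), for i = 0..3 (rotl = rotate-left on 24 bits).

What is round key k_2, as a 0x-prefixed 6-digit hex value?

0x2E3BB8

K = 0xDC171D
k_0 = rotl(K, (1*0+7) mod 24) = rotl(K, 7) = 0x0B8EEE
k_1 = rotl(K, (1*1+7) mod 24) = rotl(K, 8) = 0x171DDC
k_2 = rotl(K, (1*2+7) mod 24) = rotl(K, 9) = 0x2E3BB8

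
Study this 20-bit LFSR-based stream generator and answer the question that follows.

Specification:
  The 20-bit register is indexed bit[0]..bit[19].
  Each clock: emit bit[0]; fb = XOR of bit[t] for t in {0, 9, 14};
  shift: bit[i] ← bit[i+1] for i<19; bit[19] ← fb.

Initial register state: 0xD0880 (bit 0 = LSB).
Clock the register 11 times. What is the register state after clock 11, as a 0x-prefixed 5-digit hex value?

reg_0 = 0xD0880
clock 1: out=0, reg = 0x68440
clock 2: out=0, reg = 0x34220
clock 3: out=0, reg = 0x1A110
clock 4: out=0, reg = 0x0D088
clock 5: out=0, reg = 0x86844
clock 6: out=0, reg = 0xC3422
clock 7: out=0, reg = 0x61A11
clock 8: out=1, reg = 0x30D08
clock 9: out=0, reg = 0x18684
clock 10: out=0, reg = 0x8C342
clock 11: out=0, reg = 0x461A1

0x461A1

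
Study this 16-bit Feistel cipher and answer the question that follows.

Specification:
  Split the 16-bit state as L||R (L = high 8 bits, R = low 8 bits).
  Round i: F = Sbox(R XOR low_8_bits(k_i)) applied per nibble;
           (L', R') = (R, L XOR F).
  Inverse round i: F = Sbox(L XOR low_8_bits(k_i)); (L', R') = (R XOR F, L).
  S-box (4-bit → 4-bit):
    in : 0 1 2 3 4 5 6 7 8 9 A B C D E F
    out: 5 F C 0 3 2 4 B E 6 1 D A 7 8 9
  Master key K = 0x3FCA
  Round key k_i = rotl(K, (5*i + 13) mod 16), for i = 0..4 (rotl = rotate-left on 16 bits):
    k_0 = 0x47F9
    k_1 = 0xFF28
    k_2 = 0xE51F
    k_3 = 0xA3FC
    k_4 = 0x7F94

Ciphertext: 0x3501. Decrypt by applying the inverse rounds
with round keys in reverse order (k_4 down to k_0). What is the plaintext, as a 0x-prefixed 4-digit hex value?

0xE075

s_0 = ciphertext = 0x3501
s_1 = InvRound(s_0, k_4) = 0x1E35
s_2 = InvRound(s_1, k_3) = 0xB91E
s_3 = InvRound(s_2, k_2) = 0x0AB9
s_4 = InvRound(s_3, k_1) = 0x750A
s_5 = InvRound(s_4, k_0) = 0xE075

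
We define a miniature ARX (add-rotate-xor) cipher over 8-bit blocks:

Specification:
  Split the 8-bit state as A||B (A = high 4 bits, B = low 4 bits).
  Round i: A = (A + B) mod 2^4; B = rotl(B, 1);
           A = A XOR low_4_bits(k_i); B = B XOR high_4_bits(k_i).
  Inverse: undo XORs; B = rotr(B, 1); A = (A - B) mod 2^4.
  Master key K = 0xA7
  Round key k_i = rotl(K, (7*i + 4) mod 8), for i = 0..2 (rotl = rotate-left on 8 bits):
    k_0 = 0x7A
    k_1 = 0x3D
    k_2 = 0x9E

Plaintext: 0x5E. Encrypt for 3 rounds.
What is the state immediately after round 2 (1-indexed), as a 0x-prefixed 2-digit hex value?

0xE6

s_0 = plaintext = 0x5E
s_1 = Round(s_0, k_0) = 0x9A
s_2 = Round(s_1, k_1) = 0xE6
s_3 = Round(s_2, k_2) = 0xA5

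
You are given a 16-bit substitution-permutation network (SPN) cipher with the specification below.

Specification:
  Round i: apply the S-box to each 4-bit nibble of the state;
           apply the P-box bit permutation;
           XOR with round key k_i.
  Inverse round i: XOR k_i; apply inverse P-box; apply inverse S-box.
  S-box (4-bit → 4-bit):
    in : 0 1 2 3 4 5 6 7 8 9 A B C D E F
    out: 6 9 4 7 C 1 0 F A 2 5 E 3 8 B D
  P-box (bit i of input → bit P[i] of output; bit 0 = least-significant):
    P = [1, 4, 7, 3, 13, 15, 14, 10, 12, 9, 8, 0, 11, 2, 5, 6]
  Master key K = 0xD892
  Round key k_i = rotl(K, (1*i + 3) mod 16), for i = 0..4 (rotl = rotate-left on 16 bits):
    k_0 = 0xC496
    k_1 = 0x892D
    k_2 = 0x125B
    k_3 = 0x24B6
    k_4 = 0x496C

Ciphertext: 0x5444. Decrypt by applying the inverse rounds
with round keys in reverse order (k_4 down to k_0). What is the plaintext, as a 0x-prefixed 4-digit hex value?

0x62CD

s_0 = ciphertext = 0x5444
s_1 = InvRound(s_0, k_4) = 0xAADD
s_2 = InvRound(s_1, k_3) = 0xF881
s_3 = InvRound(s_2, k_2) = 0x1937
s_4 = InvRound(s_3, k_1) = 0x659E
s_5 = InvRound(s_4, k_0) = 0x62CD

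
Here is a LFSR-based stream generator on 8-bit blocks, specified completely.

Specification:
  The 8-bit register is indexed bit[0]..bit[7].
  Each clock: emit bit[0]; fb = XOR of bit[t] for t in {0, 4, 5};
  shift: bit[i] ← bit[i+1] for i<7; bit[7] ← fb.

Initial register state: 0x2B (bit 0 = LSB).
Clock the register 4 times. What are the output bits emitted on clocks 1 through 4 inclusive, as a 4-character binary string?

1101

reg_0 = 0x2B
clock 1: out=1, reg = 0x15
clock 2: out=1, reg = 0x0A
clock 3: out=0, reg = 0x05
clock 4: out=1, reg = 0x82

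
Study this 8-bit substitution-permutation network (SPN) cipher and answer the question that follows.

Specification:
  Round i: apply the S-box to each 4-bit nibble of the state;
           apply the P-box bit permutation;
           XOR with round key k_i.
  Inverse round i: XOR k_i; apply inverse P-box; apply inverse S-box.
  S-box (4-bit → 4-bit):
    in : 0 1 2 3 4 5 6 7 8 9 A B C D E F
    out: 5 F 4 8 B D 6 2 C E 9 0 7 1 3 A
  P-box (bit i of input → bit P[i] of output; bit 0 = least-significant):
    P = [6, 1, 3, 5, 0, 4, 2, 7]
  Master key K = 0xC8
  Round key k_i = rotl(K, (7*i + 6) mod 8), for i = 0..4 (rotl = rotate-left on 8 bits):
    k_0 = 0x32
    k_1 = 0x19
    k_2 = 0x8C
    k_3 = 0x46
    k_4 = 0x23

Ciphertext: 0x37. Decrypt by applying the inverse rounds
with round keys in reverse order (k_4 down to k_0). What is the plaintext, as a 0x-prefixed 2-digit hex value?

s_0 = ciphertext = 0x37
s_1 = InvRound(s_0, k_4) = 0x6B
s_2 = InvRound(s_1, k_3) = 0x08
s_3 = InvRound(s_2, k_2) = 0x8B
s_4 = InvRound(s_3, k_1) = 0xF7
s_5 = InvRound(s_4, k_0) = 0x5D

0x5D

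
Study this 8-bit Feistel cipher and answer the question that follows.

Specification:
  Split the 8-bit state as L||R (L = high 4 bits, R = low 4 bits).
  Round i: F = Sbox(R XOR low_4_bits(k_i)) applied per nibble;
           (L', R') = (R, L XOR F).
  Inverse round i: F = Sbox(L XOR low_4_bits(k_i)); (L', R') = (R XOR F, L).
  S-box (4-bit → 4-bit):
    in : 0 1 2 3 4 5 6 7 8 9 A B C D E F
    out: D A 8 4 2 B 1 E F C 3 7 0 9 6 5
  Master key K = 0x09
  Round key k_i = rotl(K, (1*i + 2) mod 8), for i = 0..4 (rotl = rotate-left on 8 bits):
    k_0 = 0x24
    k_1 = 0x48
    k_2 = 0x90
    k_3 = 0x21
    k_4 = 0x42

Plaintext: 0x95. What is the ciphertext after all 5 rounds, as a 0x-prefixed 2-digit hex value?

s_0 = plaintext = 0x95
s_1 = Round(s_0, k_0) = 0x53
s_2 = Round(s_1, k_1) = 0x32
s_3 = Round(s_2, k_2) = 0x2B
s_4 = Round(s_3, k_3) = 0xB1
s_5 = Round(s_4, k_4) = 0x1F

0x1F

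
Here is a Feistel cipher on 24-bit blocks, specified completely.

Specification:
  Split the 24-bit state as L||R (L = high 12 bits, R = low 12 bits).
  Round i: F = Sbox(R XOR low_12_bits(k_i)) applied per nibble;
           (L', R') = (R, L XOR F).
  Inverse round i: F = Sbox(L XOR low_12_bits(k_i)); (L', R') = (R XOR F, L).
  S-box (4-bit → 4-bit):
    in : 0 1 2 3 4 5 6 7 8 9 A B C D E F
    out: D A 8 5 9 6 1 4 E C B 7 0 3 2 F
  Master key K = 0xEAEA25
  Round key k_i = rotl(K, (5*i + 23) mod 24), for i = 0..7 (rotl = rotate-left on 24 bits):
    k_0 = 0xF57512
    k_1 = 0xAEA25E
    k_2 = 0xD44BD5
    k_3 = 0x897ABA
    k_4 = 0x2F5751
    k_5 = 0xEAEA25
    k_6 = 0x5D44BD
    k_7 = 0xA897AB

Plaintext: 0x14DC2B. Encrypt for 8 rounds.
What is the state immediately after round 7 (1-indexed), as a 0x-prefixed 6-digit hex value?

0xBE42A8

s_0 = plaintext = 0x14DC2B
s_1 = Round(s_0, k_0) = 0xC2BD11
s_2 = Round(s_1, k_1) = 0xD113B4
s_3 = Round(s_2, k_2) = 0x3B430B
s_4 = Round(s_3, k_3) = 0x30BFCE
s_5 = Round(s_4, k_4) = 0xFCEDC4
s_6 = Round(s_5, k_5) = 0xDC4BE4
s_7 = Round(s_6, k_6) = 0xBE42A8
s_8 = Round(s_7, k_7) = 0x2A8D31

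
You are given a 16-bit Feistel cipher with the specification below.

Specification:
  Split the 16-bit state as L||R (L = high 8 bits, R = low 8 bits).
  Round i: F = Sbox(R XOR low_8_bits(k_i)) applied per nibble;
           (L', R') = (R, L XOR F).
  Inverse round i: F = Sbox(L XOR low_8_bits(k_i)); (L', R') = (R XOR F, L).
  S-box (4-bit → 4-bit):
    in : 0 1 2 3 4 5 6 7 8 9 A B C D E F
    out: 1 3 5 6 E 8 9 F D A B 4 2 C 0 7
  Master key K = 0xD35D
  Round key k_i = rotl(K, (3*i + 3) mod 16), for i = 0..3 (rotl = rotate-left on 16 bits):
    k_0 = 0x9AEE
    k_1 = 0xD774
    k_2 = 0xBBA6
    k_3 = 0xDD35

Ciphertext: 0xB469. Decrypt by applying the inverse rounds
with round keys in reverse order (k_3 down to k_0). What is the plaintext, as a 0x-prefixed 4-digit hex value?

0xD5CF

s_0 = ciphertext = 0xB469
s_1 = InvRound(s_0, k_3) = 0xBAB4
s_2 = InvRound(s_1, k_2) = 0x86BA
s_3 = InvRound(s_2, k_1) = 0xCF86
s_4 = InvRound(s_3, k_0) = 0xD5CF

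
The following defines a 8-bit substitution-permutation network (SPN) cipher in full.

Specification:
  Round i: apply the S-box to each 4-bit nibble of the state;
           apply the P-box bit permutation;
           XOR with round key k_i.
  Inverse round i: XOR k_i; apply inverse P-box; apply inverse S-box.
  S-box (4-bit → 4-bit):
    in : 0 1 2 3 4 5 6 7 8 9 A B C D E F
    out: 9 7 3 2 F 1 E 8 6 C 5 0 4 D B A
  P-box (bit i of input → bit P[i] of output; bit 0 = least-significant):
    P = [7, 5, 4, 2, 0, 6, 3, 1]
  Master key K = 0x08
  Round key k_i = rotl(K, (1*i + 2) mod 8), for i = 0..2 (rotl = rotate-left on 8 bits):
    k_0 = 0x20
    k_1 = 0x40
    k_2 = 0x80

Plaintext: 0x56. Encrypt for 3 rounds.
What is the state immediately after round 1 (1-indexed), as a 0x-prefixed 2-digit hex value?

s_0 = plaintext = 0x56
s_1 = Round(s_0, k_0) = 0x15
s_2 = Round(s_1, k_1) = 0x89
s_3 = Round(s_2, k_2) = 0xDC

0x15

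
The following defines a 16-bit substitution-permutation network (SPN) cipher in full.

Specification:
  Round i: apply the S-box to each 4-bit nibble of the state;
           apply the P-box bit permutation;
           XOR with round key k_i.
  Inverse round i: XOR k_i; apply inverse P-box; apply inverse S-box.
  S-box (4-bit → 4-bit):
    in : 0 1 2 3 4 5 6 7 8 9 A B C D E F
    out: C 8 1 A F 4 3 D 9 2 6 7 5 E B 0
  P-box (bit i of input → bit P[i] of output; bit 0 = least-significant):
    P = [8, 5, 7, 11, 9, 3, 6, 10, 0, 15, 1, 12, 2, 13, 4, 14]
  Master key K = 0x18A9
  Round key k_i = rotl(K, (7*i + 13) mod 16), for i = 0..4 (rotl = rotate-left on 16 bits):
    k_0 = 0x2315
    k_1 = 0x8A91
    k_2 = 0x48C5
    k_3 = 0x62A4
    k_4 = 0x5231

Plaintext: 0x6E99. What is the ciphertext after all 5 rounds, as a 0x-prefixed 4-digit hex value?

s_0 = plaintext = 0x6E99
s_1 = Round(s_0, k_0) = 0x9338
s_2 = Round(s_1, k_1) = 0x3799
s_3 = Round(s_2, k_2) = 0x38EE
s_4 = Round(s_3, k_3) = 0x1D8D
s_5 = Round(s_4, k_4) = 0x8C93

0x8C93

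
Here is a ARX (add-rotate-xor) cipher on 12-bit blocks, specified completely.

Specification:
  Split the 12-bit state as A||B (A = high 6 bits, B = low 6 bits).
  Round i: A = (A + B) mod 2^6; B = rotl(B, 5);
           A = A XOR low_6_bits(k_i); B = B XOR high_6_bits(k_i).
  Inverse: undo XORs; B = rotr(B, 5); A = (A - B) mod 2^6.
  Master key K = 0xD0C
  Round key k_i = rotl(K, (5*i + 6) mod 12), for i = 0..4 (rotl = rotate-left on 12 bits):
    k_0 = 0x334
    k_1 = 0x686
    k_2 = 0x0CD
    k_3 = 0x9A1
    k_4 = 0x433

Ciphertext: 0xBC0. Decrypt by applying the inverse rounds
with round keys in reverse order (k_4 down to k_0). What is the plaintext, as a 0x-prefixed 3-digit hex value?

s_0 = ciphertext = 0xBC0
s_1 = InvRound(s_0, k_4) = 0xF20
s_2 = InvRound(s_1, k_3) = 0x44C
s_3 = InvRound(s_2, k_2) = 0xF9E
s_4 = InvRound(s_3, k_1) = 0xC08
s_5 = InvRound(s_4, k_0) = 0xF08

0xF08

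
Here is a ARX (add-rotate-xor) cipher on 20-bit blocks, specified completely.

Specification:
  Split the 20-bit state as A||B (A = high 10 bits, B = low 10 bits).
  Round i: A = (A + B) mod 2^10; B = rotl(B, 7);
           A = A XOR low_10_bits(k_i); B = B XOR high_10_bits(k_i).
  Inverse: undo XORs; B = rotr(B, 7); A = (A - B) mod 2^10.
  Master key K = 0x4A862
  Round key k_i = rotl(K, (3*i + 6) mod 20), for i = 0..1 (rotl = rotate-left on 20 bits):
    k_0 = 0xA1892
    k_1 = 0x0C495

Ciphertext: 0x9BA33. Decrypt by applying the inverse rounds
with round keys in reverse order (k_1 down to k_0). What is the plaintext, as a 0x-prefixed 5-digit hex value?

0x78095

s_0 = ciphertext = 0x9BA33
s_1 = InvRound(s_0, k_1) = 0xB9C14
s_2 = InvRound(s_1, k_0) = 0x78095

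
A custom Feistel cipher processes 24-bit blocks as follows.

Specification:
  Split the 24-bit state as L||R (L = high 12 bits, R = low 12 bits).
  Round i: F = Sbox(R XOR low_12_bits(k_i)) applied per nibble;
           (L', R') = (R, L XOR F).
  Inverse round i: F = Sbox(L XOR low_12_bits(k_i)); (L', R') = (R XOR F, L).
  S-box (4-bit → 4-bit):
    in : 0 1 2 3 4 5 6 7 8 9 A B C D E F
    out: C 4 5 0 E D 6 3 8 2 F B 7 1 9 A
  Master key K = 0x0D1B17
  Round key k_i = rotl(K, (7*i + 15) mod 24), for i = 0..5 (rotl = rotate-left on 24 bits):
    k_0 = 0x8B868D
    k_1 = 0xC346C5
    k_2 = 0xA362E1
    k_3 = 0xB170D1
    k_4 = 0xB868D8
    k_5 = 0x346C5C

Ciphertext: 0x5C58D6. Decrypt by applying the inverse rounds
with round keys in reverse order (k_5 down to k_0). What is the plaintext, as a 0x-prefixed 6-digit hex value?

0x639EBB

s_0 = ciphertext = 0x5C58D6
s_1 = InvRound(s_0, k_5) = 0xAF45C5
s_2 = InvRound(s_1, k_4) = 0x092AF4
s_3 = InvRound(s_2, k_3) = 0x614092
s_4 = InvRound(s_3, k_2) = 0xE3F614
s_5 = InvRound(s_4, k_1) = 0xEBBE3F
s_6 = InvRound(s_5, k_0) = 0x639EBB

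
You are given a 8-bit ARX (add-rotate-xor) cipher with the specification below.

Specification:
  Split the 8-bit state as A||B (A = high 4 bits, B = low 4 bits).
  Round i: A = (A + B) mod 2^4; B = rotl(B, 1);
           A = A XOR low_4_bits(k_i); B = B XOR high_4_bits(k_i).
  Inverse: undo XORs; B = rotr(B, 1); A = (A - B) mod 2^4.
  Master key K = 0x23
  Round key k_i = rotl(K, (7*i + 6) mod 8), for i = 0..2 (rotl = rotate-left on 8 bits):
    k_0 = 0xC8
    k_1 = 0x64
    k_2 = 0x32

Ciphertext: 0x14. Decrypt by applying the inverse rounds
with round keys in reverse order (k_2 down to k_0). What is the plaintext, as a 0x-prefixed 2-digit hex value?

s_0 = ciphertext = 0x14
s_1 = InvRound(s_0, k_2) = 0x8B
s_2 = InvRound(s_1, k_1) = 0xEE
s_3 = InvRound(s_2, k_0) = 0x51

0x51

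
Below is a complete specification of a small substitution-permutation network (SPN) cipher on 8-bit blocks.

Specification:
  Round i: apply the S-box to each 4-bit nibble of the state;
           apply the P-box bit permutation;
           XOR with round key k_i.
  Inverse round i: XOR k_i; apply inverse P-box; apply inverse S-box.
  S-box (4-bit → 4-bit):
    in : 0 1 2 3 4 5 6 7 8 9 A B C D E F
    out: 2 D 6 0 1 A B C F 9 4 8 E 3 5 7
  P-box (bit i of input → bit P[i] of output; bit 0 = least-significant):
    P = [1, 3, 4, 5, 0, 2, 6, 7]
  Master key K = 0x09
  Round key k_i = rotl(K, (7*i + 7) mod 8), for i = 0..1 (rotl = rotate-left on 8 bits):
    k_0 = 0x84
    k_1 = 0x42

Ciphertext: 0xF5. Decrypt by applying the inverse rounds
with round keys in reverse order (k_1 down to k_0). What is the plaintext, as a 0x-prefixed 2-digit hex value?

s_0 = ciphertext = 0xF5
s_1 = InvRound(s_0, k_1) = 0x61
s_2 = InvRound(s_1, k_0) = 0x8B

0x8B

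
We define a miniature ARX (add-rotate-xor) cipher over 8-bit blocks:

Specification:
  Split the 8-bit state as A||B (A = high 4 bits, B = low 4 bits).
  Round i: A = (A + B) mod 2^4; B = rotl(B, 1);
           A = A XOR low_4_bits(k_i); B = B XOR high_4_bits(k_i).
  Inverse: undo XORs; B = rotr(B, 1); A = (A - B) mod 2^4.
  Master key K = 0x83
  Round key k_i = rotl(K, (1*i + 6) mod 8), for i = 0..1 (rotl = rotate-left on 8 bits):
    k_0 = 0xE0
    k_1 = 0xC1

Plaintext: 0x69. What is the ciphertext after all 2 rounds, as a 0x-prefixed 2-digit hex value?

s_0 = plaintext = 0x69
s_1 = Round(s_0, k_0) = 0xFD
s_2 = Round(s_1, k_1) = 0xD7

0xD7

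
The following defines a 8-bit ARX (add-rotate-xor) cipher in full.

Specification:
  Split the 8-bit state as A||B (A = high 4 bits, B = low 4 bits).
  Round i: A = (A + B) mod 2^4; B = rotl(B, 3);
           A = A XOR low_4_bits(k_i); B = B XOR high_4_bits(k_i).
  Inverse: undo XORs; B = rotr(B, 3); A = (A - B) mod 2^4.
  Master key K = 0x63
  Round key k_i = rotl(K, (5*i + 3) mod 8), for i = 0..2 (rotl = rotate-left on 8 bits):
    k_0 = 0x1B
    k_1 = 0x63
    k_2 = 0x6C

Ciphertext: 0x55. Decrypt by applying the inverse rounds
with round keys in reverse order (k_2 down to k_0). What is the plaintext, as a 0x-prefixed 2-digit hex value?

0x92

s_0 = ciphertext = 0x55
s_1 = InvRound(s_0, k_2) = 0x36
s_2 = InvRound(s_1, k_1) = 0x00
s_3 = InvRound(s_2, k_0) = 0x92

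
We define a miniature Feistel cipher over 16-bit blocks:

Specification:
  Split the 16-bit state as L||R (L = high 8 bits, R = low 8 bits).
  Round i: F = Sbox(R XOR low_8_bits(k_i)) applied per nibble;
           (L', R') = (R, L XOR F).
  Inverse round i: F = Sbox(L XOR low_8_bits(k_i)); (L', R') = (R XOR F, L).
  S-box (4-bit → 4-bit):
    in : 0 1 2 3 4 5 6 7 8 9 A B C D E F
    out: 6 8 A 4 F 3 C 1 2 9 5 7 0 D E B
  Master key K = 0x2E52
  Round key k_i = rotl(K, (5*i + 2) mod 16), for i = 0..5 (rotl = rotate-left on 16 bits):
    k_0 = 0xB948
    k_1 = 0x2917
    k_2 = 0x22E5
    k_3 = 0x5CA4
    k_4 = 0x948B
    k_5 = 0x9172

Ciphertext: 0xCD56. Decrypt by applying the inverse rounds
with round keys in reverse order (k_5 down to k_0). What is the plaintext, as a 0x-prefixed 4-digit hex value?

0xA836

s_0 = ciphertext = 0xCD56
s_1 = InvRound(s_0, k_5) = 0x2DCD
s_2 = InvRound(s_1, k_4) = 0x912D
s_3 = InvRound(s_2, k_3) = 0x6E91
s_4 = InvRound(s_3, k_2) = 0xB66E
s_5 = InvRound(s_4, k_1) = 0x36B6
s_6 = InvRound(s_5, k_0) = 0xA836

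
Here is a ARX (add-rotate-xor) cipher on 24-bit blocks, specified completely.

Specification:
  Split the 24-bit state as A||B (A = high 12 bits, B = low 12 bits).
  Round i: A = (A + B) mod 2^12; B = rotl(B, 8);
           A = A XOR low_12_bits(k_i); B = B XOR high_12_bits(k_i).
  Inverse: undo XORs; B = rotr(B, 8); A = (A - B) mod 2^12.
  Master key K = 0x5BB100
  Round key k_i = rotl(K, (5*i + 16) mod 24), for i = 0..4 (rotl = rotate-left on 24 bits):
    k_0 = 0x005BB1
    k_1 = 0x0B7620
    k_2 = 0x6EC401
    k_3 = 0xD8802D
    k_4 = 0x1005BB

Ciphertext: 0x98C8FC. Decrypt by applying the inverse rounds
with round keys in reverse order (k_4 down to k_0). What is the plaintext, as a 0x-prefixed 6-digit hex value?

s_0 = ciphertext = 0x98C8FC
s_1 = InvRound(s_0, k_4) = 0xC6EFC9
s_2 = InvRound(s_1, k_3) = 0x831412
s_3 = InvRound(s_2, k_2) = 0xC4EFE2
s_4 = InvRound(s_3, k_1) = 0x50F55F
s_5 = InvRound(s_4, k_0) = 0x9195A5

0x9195A5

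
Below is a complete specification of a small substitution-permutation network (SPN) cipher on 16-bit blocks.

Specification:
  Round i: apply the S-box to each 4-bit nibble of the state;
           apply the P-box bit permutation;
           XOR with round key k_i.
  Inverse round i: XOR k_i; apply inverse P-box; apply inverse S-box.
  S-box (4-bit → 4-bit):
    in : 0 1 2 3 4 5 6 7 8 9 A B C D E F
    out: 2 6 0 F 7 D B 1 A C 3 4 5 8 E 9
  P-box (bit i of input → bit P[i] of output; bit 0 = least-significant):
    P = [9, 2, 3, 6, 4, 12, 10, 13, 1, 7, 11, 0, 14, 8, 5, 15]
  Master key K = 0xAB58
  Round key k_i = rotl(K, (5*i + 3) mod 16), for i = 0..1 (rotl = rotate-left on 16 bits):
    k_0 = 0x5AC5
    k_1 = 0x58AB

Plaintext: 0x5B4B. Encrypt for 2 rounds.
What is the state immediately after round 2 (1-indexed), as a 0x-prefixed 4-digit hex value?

0xF978

s_0 = plaintext = 0x5B4B
s_1 = Round(s_0, k_0) = 0x86FD
s_2 = Round(s_1, k_1) = 0xF978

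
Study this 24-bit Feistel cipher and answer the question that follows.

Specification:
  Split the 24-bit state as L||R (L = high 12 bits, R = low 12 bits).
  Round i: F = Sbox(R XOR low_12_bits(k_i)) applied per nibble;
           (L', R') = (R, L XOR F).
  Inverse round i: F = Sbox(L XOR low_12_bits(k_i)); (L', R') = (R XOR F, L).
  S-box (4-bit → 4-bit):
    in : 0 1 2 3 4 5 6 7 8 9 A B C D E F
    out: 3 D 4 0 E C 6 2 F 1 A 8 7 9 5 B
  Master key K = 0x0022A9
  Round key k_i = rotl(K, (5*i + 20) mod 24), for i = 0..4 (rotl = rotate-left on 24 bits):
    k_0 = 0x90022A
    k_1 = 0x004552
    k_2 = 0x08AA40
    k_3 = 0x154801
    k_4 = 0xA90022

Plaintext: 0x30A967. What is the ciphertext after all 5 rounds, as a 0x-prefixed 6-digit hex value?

s_0 = plaintext = 0x30A967
s_1 = Round(s_0, k_0) = 0x967BE3
s_2 = Round(s_1, k_1) = 0xBE3CEA
s_3 = Round(s_2, k_2) = 0xCEAD49
s_4 = Round(s_3, k_3) = 0xD49005
s_5 = Round(s_4, k_4) = 0x005E0B

0x005E0B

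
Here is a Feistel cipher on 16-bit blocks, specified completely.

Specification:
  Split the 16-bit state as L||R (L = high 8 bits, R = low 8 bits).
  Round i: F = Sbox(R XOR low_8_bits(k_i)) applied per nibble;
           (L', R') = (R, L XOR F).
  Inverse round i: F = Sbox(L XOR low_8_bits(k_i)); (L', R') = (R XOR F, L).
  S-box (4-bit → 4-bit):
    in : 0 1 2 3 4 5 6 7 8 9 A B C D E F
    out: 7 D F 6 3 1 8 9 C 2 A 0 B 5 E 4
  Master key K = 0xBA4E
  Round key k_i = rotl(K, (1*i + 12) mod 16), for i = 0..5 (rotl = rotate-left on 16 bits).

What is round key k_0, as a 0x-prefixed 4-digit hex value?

0xEBA4

K = 0xBA4E
k_0 = rotl(K, (1*0+12) mod 16) = rotl(K, 12) = 0xEBA4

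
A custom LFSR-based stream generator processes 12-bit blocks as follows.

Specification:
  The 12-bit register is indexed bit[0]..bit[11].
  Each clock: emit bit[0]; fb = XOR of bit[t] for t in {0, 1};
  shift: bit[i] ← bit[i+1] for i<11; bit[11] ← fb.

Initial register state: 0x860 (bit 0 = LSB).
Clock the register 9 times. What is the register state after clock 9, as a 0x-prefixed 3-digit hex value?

reg_0 = 0x860
clock 1: out=0, reg = 0x430
clock 2: out=0, reg = 0x218
clock 3: out=0, reg = 0x10C
clock 4: out=0, reg = 0x086
clock 5: out=0, reg = 0x843
clock 6: out=1, reg = 0x421
clock 7: out=1, reg = 0xA10
clock 8: out=0, reg = 0x508
clock 9: out=0, reg = 0x284

0x284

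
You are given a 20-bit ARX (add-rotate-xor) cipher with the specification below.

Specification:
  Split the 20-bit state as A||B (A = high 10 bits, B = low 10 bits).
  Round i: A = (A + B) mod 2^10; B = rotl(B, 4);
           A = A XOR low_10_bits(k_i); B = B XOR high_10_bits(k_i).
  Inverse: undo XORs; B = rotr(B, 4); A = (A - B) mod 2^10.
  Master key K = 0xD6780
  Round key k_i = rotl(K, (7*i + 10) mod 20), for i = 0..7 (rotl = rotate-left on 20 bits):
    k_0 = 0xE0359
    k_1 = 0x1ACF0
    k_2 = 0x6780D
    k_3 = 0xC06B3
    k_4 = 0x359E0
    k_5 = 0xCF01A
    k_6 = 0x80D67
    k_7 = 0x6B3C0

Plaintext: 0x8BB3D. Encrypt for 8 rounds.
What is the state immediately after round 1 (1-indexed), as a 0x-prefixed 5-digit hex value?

0x8C85C

s_0 = plaintext = 0x8BB3D
s_1 = Round(s_0, k_0) = 0x8C85C
s_2 = Round(s_1, k_1) = 0x9F9AA
s_3 = Round(s_2, k_2) = 0x09738
s_4 = Round(s_3, k_3) = 0x7B88D
s_5 = Round(s_4, k_4) = 0xE6C04
s_6 = Round(s_5, k_5) = 0xE177C
s_7 = Round(s_6, k_6) = 0x999CE
s_8 = Round(s_7, k_7) = 0xFD14B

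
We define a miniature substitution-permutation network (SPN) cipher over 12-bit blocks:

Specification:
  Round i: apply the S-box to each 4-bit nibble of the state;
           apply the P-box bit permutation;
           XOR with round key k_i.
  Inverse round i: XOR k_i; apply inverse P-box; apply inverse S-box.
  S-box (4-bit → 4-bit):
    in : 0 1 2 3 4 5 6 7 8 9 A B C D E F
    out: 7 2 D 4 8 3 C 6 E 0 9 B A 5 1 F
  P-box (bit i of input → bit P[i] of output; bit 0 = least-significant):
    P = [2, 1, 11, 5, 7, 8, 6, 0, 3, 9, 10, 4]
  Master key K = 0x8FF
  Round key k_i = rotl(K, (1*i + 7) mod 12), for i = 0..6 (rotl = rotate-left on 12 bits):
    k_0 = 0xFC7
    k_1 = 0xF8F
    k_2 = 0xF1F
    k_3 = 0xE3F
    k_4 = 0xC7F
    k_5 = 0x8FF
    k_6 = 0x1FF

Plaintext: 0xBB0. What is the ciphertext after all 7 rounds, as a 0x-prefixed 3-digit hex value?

0x820

s_0 = plaintext = 0xBB0
s_1 = Round(s_0, k_0) = 0x458
s_2 = Round(s_1, k_1) = 0x63D
s_3 = Round(s_2, k_2) = 0x34B
s_4 = Round(s_3, k_3) = 0xA18
s_5 = Round(s_4, k_4) = 0x545
s_6 = Round(s_5, k_5) = 0xAF0
s_7 = Round(s_6, k_6) = 0x820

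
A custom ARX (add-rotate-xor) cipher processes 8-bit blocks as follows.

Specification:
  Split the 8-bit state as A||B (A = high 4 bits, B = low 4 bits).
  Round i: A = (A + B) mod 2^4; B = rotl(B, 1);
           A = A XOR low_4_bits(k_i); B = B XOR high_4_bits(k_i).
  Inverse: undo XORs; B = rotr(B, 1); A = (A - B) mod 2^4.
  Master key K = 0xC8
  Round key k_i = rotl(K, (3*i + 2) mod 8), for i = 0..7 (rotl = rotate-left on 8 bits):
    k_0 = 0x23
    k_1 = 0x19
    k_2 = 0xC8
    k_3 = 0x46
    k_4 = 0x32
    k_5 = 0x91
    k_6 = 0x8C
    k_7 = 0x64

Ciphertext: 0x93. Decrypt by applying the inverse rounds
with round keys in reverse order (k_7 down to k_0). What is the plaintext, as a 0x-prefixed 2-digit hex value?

s_0 = ciphertext = 0x93
s_1 = InvRound(s_0, k_7) = 0x3A
s_2 = InvRound(s_1, k_6) = 0xE1
s_3 = InvRound(s_2, k_5) = 0xB4
s_4 = InvRound(s_3, k_4) = 0xEB
s_5 = InvRound(s_4, k_3) = 0x9F
s_6 = InvRound(s_5, k_2) = 0x89
s_7 = InvRound(s_6, k_1) = 0xD4
s_8 = InvRound(s_7, k_0) = 0xB3

0xB3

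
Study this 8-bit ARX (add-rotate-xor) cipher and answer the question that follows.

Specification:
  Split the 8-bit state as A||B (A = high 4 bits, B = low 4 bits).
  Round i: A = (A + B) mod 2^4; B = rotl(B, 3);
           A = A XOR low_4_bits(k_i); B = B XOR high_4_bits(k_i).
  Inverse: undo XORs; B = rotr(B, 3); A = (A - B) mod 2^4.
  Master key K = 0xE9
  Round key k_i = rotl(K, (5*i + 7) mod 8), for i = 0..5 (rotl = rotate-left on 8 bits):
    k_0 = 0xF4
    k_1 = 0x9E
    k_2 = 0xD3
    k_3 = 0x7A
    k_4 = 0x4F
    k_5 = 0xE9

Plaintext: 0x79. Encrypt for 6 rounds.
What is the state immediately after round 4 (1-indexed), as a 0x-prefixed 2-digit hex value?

s_0 = plaintext = 0x79
s_1 = Round(s_0, k_0) = 0x43
s_2 = Round(s_1, k_1) = 0x90
s_3 = Round(s_2, k_2) = 0xAD
s_4 = Round(s_3, k_3) = 0xD9
s_5 = Round(s_4, k_4) = 0x98
s_6 = Round(s_5, k_5) = 0x8A

0xD9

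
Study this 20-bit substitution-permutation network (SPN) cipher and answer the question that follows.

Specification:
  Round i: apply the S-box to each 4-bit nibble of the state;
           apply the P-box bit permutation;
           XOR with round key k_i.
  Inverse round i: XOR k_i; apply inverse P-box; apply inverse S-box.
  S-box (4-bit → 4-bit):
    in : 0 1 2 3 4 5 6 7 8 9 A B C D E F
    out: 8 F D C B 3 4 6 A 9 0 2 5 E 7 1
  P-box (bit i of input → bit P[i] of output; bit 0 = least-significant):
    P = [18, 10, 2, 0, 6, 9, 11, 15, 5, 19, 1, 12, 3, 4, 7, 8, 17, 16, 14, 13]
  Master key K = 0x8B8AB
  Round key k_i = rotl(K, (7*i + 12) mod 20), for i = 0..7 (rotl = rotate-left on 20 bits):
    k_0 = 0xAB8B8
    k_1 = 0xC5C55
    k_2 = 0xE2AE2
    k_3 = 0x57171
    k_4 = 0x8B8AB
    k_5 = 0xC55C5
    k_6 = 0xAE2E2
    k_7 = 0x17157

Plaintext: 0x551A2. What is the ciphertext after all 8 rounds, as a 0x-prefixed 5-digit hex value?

0xC87B7

s_0 = plaintext = 0x551A2
s_1 = Round(s_0, k_0) = 0x5A887
s_2 = Round(s_1, k_1) = 0x7CA51
s_3 = Round(s_2, k_2) = 0xB6C2F
s_4 = Round(s_3, k_3) = 0x0F993
s_5 = Round(s_4, k_4) = 0x808C6
s_6 = Round(s_5, k_5) = 0x56C81
s_7 = Round(s_6, k_6) = 0xD6445
s_8 = Round(s_7, k_7) = 0xC87B7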